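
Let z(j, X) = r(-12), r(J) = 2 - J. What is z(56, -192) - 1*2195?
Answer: -2181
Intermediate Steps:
z(j, X) = 14 (z(j, X) = 2 - 1*(-12) = 2 + 12 = 14)
z(56, -192) - 1*2195 = 14 - 1*2195 = 14 - 2195 = -2181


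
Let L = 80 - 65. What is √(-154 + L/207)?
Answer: I*√732849/69 ≈ 12.407*I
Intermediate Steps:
L = 15
√(-154 + L/207) = √(-154 + 15/207) = √(-154 + 15*(1/207)) = √(-154 + 5/69) = √(-10621/69) = I*√732849/69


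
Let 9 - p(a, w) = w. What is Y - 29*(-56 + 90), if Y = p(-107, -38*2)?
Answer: -901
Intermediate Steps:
p(a, w) = 9 - w
Y = 85 (Y = 9 - (-38)*2 = 9 - 1*(-76) = 9 + 76 = 85)
Y - 29*(-56 + 90) = 85 - 29*(-56 + 90) = 85 - 29*34 = 85 - 986 = -901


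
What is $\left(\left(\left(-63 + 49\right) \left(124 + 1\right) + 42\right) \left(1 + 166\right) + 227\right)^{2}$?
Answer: $81230130081$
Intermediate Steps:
$\left(\left(\left(-63 + 49\right) \left(124 + 1\right) + 42\right) \left(1 + 166\right) + 227\right)^{2} = \left(\left(\left(-14\right) 125 + 42\right) 167 + 227\right)^{2} = \left(\left(-1750 + 42\right) 167 + 227\right)^{2} = \left(\left(-1708\right) 167 + 227\right)^{2} = \left(-285236 + 227\right)^{2} = \left(-285009\right)^{2} = 81230130081$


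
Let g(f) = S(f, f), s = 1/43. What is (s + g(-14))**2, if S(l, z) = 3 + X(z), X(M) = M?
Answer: 222784/1849 ≈ 120.49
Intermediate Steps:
s = 1/43 ≈ 0.023256
S(l, z) = 3 + z
g(f) = 3 + f
(s + g(-14))**2 = (1/43 + (3 - 14))**2 = (1/43 - 11)**2 = (-472/43)**2 = 222784/1849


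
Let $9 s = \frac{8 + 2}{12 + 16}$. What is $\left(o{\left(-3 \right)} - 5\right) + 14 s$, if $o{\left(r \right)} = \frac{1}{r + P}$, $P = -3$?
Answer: $- \frac{83}{18} \approx -4.6111$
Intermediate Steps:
$s = \frac{5}{126}$ ($s = \frac{\left(8 + 2\right) \frac{1}{12 + 16}}{9} = \frac{10 \cdot \frac{1}{28}}{9} = \frac{1}{9} \cdot \frac{5}{14} = \frac{5}{126} \approx 0.039683$)
$o{\left(r \right)} = \frac{1}{-3 + r}$ ($o{\left(r \right)} = \frac{1}{r - 3} = \frac{1}{-3 + r}$)
$\left(o{\left(-3 \right)} - 5\right) + 14 s = \left(\frac{1}{-3 - 3} - 5\right) + 14 \cdot \frac{5}{126} = \left(\frac{1}{-6} - 5\right) + \frac{5}{9} = \left(- \frac{1}{6} - 5\right) + \frac{5}{9} = - \frac{31}{6} + \frac{5}{9} = - \frac{83}{18}$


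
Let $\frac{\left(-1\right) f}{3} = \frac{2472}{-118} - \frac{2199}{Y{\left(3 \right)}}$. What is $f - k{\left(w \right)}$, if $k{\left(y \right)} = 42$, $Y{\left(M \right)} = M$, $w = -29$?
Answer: $\frac{130971}{59} \approx 2219.8$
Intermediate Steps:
$f = \frac{133449}{59}$ ($f = - 3 \left(\frac{2472}{-118} - \frac{2199}{3}\right) = - 3 \left(2472 \left(- \frac{1}{118}\right) - 733\right) = - 3 \left(- \frac{1236}{59} - 733\right) = \left(-3\right) \left(- \frac{44483}{59}\right) = \frac{133449}{59} \approx 2261.8$)
$f - k{\left(w \right)} = \frac{133449}{59} - 42 = \frac{130971}{59}$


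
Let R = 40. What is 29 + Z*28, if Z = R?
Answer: 1149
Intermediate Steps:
Z = 40
29 + Z*28 = 29 + 40*28 = 29 + 1120 = 1149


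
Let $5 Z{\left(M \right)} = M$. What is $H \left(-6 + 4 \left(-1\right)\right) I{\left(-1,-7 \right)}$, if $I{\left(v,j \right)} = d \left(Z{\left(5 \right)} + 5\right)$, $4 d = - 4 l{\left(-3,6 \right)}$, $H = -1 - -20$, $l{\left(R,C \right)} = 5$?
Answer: $5700$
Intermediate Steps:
$Z{\left(M \right)} = \frac{M}{5}$
$H = 19$ ($H = -1 + 20 = 19$)
$d = -5$ ($d = \frac{\left(-4\right) 5}{4} = \frac{1}{4} \left(-20\right) = -5$)
$I{\left(v,j \right)} = -30$ ($I{\left(v,j \right)} = - 5 \left(\frac{1}{5} \cdot 5 + 5\right) = - 5 \left(1 + 5\right) = \left(-5\right) 6 = -30$)
$H \left(-6 + 4 \left(-1\right)\right) I{\left(-1,-7 \right)} = 19 \left(-6 + 4 \left(-1\right)\right) \left(-30\right) = 19 \left(-6 - 4\right) \left(-30\right) = 19 \left(-10\right) \left(-30\right) = \left(-190\right) \left(-30\right) = 5700$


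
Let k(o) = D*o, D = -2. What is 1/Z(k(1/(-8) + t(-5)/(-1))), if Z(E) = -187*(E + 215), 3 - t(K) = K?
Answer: -4/172975 ≈ -2.3125e-5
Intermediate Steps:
t(K) = 3 - K
k(o) = -2*o
Z(E) = -40205 - 187*E (Z(E) = -187*(215 + E) = -40205 - 187*E)
1/Z(k(1/(-8) + t(-5)/(-1))) = 1/(-40205 - (-374)*(1/(-8) + (3 - 1*(-5))/(-1))) = 1/(-40205 - (-374)*(1*(-⅛) + (3 + 5)*(-1))) = 1/(-40205 - (-374)*(-⅛ + 8*(-1))) = 1/(-40205 - (-374)*(-⅛ - 8)) = 1/(-40205 - (-374)*(-65)/8) = 1/(-40205 - 187*65/4) = 1/(-40205 - 12155/4) = 1/(-172975/4) = -4/172975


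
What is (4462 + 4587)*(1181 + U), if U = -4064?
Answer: -26088267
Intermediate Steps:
(4462 + 4587)*(1181 + U) = (4462 + 4587)*(1181 - 4064) = 9049*(-2883) = -26088267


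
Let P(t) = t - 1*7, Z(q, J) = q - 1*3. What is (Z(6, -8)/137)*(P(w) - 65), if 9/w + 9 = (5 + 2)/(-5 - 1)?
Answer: -13338/8357 ≈ -1.5960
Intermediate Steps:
Z(q, J) = -3 + q (Z(q, J) = q - 3 = -3 + q)
w = -54/61 (w = 9/(-9 + (5 + 2)/(-5 - 1)) = 9/(-9 + 7/(-6)) = 9/(-9 + 7*(-1/6)) = 9/(-9 - 7/6) = 9/(-61/6) = 9*(-6/61) = -54/61 ≈ -0.88525)
P(t) = -7 + t (P(t) = t - 7 = -7 + t)
(Z(6, -8)/137)*(P(w) - 65) = ((-3 + 6)/137)*((-7 - 54/61) - 65) = (3*(1/137))*(-481/61 - 65) = (3/137)*(-4446/61) = -13338/8357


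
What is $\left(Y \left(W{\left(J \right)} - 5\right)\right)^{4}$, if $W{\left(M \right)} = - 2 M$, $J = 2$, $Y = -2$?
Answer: $104976$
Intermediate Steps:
$\left(Y \left(W{\left(J \right)} - 5\right)\right)^{4} = \left(- 2 \left(\left(-2\right) 2 - 5\right)\right)^{4} = \left(- 2 \left(-4 - 5\right)\right)^{4} = \left(\left(-2\right) \left(-9\right)\right)^{4} = 18^{4} = 104976$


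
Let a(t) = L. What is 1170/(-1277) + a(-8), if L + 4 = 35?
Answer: 38417/1277 ≈ 30.084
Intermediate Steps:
L = 31 (L = -4 + 35 = 31)
a(t) = 31
1170/(-1277) + a(-8) = 1170/(-1277) + 31 = -1/1277*1170 + 31 = -1170/1277 + 31 = 38417/1277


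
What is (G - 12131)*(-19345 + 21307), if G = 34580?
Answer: 44044938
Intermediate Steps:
(G - 12131)*(-19345 + 21307) = (34580 - 12131)*(-19345 + 21307) = 22449*1962 = 44044938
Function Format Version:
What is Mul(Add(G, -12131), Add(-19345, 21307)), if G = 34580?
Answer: 44044938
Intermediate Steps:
Mul(Add(G, -12131), Add(-19345, 21307)) = Mul(Add(34580, -12131), Add(-19345, 21307)) = Mul(22449, 1962) = 44044938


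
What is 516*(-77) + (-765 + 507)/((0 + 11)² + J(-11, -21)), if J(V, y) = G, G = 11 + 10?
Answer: -2821101/71 ≈ -39734.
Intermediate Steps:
G = 21
J(V, y) = 21
516*(-77) + (-765 + 507)/((0 + 11)² + J(-11, -21)) = 516*(-77) + (-765 + 507)/((0 + 11)² + 21) = -39732 - 258/(11² + 21) = -39732 - 258/(121 + 21) = -39732 - 258/142 = -39732 - 258*1/142 = -39732 - 129/71 = -2821101/71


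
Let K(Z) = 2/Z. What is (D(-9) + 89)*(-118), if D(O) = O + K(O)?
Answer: -84724/9 ≈ -9413.8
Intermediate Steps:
D(O) = O + 2/O
(D(-9) + 89)*(-118) = ((-9 + 2/(-9)) + 89)*(-118) = ((-9 + 2*(-⅑)) + 89)*(-118) = ((-9 - 2/9) + 89)*(-118) = (-83/9 + 89)*(-118) = (718/9)*(-118) = -84724/9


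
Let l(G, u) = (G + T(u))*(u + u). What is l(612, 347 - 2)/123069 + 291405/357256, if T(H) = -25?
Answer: 60187439875/14655712888 ≈ 4.1068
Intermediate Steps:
l(G, u) = 2*u*(-25 + G) (l(G, u) = (G - 25)*(u + u) = (-25 + G)*(2*u) = 2*u*(-25 + G))
l(612, 347 - 2)/123069 + 291405/357256 = (2*(347 - 2)*(-25 + 612))/123069 + 291405/357256 = (2*345*587)*(1/123069) + 291405*(1/357256) = 405030*(1/123069) + 291405/357256 = 135010/41023 + 291405/357256 = 60187439875/14655712888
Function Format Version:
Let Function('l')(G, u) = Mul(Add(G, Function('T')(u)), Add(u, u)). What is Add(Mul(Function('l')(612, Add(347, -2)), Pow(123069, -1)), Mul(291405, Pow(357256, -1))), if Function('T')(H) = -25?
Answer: Rational(60187439875, 14655712888) ≈ 4.1068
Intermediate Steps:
Function('l')(G, u) = Mul(2, u, Add(-25, G)) (Function('l')(G, u) = Mul(Add(G, -25), Add(u, u)) = Mul(Add(-25, G), Mul(2, u)) = Mul(2, u, Add(-25, G)))
Add(Mul(Function('l')(612, Add(347, -2)), Pow(123069, -1)), Mul(291405, Pow(357256, -1))) = Add(Mul(Mul(2, Add(347, -2), Add(-25, 612)), Pow(123069, -1)), Mul(291405, Pow(357256, -1))) = Add(Mul(Mul(2, 345, 587), Rational(1, 123069)), Mul(291405, Rational(1, 357256))) = Add(Mul(405030, Rational(1, 123069)), Rational(291405, 357256)) = Add(Rational(135010, 41023), Rational(291405, 357256)) = Rational(60187439875, 14655712888)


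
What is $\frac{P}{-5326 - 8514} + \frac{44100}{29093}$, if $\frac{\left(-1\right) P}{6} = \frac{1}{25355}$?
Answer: $\frac{7737636147279}{5104558863800} \approx 1.5158$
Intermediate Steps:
$P = - \frac{6}{25355} \approx -0.00023664$
$\frac{P}{-5326 - 8514} + \frac{44100}{29093} = - \frac{6}{25355 \left(-5326 - 8514\right)} + \frac{44100}{29093} = - \frac{6}{25355 \left(-5326 - 8514\right)} + 44100 \cdot \frac{1}{29093} = - \frac{6}{25355 \left(-13840\right)} + \frac{44100}{29093} = \left(- \frac{6}{25355}\right) \left(- \frac{1}{13840}\right) + \frac{44100}{29093} = \frac{3}{175456600} + \frac{44100}{29093} = \frac{7737636147279}{5104558863800}$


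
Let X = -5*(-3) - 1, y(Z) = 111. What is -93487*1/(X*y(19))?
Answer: -93487/1554 ≈ -60.159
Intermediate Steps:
X = 14 (X = 15 - 1 = 14)
-93487*1/(X*y(19)) = -93487/(14*111) = -93487/1554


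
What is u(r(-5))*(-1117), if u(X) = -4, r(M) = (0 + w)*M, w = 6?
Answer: 4468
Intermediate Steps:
r(M) = 6*M (r(M) = (0 + 6)*M = 6*M)
u(r(-5))*(-1117) = -4*(-1117) = 4468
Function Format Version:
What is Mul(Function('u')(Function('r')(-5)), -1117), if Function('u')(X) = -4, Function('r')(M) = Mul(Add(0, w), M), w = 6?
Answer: 4468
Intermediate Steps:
Function('r')(M) = Mul(6, M) (Function('r')(M) = Mul(Add(0, 6), M) = Mul(6, M))
Mul(Function('u')(Function('r')(-5)), -1117) = Mul(-4, -1117) = 4468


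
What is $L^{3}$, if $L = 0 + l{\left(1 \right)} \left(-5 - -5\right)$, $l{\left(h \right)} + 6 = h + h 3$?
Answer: $0$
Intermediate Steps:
$l{\left(h \right)} = -6 + 4 h$ ($l{\left(h \right)} = -6 + \left(h + h 3\right) = -6 + \left(h + 3 h\right) = -6 + 4 h$)
$L = 0$ ($L = 0 + \left(-6 + 4 \cdot 1\right) \left(-5 - -5\right) = 0 + \left(-6 + 4\right) \left(-5 + 5\right) = 0 - 0 = 0 + 0 = 0$)
$L^{3} = 0^{3} = 0$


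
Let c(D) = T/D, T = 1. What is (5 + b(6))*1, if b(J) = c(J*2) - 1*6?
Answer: -11/12 ≈ -0.91667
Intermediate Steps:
c(D) = 1/D
b(J) = -6 + 1/(2*J) (b(J) = 1/(J*2) - 1*6 = 1/(2*J) - 6 = -6 + 1/(2*J))
(5 + b(6))*1 = (5 + (-6 + (1/2)/6))*1 = (5 + (-6 + (1/2)*(1/6)))*1 = (5 + (-6 + 1/12))*1 = (5 - 71/12)*1 = -11/12*1 = -11/12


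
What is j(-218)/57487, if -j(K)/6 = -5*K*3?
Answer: -19620/57487 ≈ -0.34129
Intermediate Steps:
j(K) = 90*K (j(K) = -6*(-5*K)*3 = -(-90)*K = 90*K)
j(-218)/57487 = (90*(-218))/57487 = -19620*1/57487 = -19620/57487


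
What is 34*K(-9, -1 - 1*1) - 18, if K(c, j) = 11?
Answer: 356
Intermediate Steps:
34*K(-9, -1 - 1*1) - 18 = 34*11 - 18 = 374 - 18 = 356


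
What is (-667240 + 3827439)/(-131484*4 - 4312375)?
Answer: -3160199/4838311 ≈ -0.65316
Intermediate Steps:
(-667240 + 3827439)/(-131484*4 - 4312375) = 3160199/(-525936 - 4312375) = 3160199/(-4838311) = 3160199*(-1/4838311) = -3160199/4838311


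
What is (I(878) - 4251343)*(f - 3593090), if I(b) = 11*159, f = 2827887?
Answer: 3251802077582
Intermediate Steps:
I(b) = 1749
(I(878) - 4251343)*(f - 3593090) = (1749 - 4251343)*(2827887 - 3593090) = -4249594*(-765203) = 3251802077582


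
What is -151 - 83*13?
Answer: -1230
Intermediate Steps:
-151 - 83*13 = -151 - 1079 = -1230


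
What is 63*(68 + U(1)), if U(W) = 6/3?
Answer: 4410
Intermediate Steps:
U(W) = 2 (U(W) = 6*(⅓) = 2)
63*(68 + U(1)) = 63*(68 + 2) = 63*70 = 4410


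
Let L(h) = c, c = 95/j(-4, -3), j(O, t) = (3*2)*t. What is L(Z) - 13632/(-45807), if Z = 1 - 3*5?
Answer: -1368763/274842 ≈ -4.9802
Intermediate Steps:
j(O, t) = 6*t
Z = -14 (Z = 1 - 15 = -14)
c = -95/18 (c = 95/((6*(-3))) = 95/(-18) = 95*(-1/18) = -95/18 ≈ -5.2778)
L(h) = -95/18
L(Z) - 13632/(-45807) = -95/18 - 13632/(-45807) = -95/18 - 13632*(-1)/45807 = -95/18 - 1*(-4544/15269) = -95/18 + 4544/15269 = -1368763/274842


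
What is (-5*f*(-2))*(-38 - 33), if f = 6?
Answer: -4260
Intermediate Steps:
(-5*f*(-2))*(-38 - 33) = (-5*6*(-2))*(-38 - 33) = -30*(-2)*(-71) = 60*(-71) = -4260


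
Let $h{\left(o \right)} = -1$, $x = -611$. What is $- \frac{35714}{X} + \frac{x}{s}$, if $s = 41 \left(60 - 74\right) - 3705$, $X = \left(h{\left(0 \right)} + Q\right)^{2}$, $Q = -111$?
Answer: $- \frac{10368273}{3833984} \approx -2.7043$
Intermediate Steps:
$X = 12544$ ($X = \left(-1 - 111\right)^{2} = \left(-112\right)^{2} = 12544$)
$s = -4279$ ($s = 41 \left(-14\right) - 3705 = -574 - 3705 = -4279$)
$- \frac{35714}{X} + \frac{x}{s} = - \frac{35714}{12544} - \frac{611}{-4279} = \left(-35714\right) \frac{1}{12544} - - \frac{611}{4279} = - \frac{2551}{896} + \frac{611}{4279} = - \frac{10368273}{3833984}$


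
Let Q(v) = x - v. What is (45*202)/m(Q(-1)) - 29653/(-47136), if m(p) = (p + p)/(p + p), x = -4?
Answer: 428495893/47136 ≈ 9090.6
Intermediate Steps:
Q(v) = -4 - v
m(p) = 1 (m(p) = (2*p)/((2*p)) = (2*p)*(1/(2*p)) = 1)
(45*202)/m(Q(-1)) - 29653/(-47136) = (45*202)/1 - 29653/(-47136) = 9090*1 - 29653*(-1/47136) = 9090 + 29653/47136 = 428495893/47136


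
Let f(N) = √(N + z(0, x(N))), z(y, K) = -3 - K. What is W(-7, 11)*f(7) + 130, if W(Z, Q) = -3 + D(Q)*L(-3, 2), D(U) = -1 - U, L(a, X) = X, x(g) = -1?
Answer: 130 - 27*√5 ≈ 69.626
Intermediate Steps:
f(N) = √(-2 + N) (f(N) = √(N + (-3 - 1*(-1))) = √(N + (-3 + 1)) = √(N - 2) = √(-2 + N))
W(Z, Q) = -5 - 2*Q (W(Z, Q) = -3 + (-1 - Q)*2 = -3 + (-2 - 2*Q) = -5 - 2*Q)
W(-7, 11)*f(7) + 130 = (-5 - 2*11)*√(-2 + 7) + 130 = (-5 - 22)*√5 + 130 = -27*√5 + 130 = 130 - 27*√5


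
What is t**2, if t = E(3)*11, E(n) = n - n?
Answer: 0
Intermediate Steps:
E(n) = 0
t = 0 (t = 0*11 = 0)
t**2 = 0**2 = 0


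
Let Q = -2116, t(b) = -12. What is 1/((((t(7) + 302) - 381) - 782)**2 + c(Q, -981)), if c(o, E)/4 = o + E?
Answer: 1/749741 ≈ 1.3338e-6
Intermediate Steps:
c(o, E) = 4*E + 4*o (c(o, E) = 4*(o + E) = 4*(E + o) = 4*E + 4*o)
1/((((t(7) + 302) - 381) - 782)**2 + c(Q, -981)) = 1/((((-12 + 302) - 381) - 782)**2 + (4*(-981) + 4*(-2116))) = 1/(((290 - 381) - 782)**2 + (-3924 - 8464)) = 1/((-91 - 782)**2 - 12388) = 1/((-873)**2 - 12388) = 1/(762129 - 12388) = 1/749741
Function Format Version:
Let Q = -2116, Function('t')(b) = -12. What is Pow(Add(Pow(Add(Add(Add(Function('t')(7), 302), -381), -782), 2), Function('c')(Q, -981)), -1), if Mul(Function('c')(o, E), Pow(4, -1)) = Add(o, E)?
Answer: Rational(1, 749741) ≈ 1.3338e-6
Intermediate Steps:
Function('c')(o, E) = Add(Mul(4, E), Mul(4, o)) (Function('c')(o, E) = Mul(4, Add(o, E)) = Mul(4, Add(E, o)) = Add(Mul(4, E), Mul(4, o)))
Pow(Add(Pow(Add(Add(Add(Function('t')(7), 302), -381), -782), 2), Function('c')(Q, -981)), -1) = Pow(Add(Pow(Add(Add(Add(-12, 302), -381), -782), 2), Add(Mul(4, -981), Mul(4, -2116))), -1) = Pow(Add(Pow(Add(Add(290, -381), -782), 2), Add(-3924, -8464)), -1) = Pow(Add(Pow(Add(-91, -782), 2), -12388), -1) = Pow(Add(Pow(-873, 2), -12388), -1) = Pow(Add(762129, -12388), -1) = Pow(749741, -1) = Rational(1, 749741)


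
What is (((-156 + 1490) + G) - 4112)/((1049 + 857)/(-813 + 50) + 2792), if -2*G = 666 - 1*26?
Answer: -1181887/1064195 ≈ -1.1106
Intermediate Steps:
G = -320 (G = -(666 - 1*26)/2 = -(666 - 26)/2 = -½*640 = -320)
(((-156 + 1490) + G) - 4112)/((1049 + 857)/(-813 + 50) + 2792) = (((-156 + 1490) - 320) - 4112)/((1049 + 857)/(-813 + 50) + 2792) = ((1334 - 320) - 4112)/(1906/(-763) + 2792) = (1014 - 4112)/(1906*(-1/763) + 2792) = -3098/(-1906/763 + 2792) = -3098/2128390/763 = -3098*763/2128390 = -1181887/1064195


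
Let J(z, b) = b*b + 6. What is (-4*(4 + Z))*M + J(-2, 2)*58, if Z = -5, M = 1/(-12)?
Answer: 1739/3 ≈ 579.67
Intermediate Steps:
M = -1/12 ≈ -0.083333
J(z, b) = 6 + b**2 (J(z, b) = b**2 + 6 = 6 + b**2)
(-4*(4 + Z))*M + J(-2, 2)*58 = -4*(4 - 5)*(-1/12) + (6 + 2**2)*58 = -4*(-1)*(-1/12) + (6 + 4)*58 = 4*(-1/12) + 10*58 = -1/3 + 580 = 1739/3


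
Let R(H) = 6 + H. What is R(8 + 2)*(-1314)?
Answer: -21024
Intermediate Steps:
R(8 + 2)*(-1314) = (6 + (8 + 2))*(-1314) = (6 + 10)*(-1314) = 16*(-1314) = -21024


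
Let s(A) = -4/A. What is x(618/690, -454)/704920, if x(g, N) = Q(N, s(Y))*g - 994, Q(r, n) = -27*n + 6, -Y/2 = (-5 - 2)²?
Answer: -557647/397222420 ≈ -0.0014039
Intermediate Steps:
Y = -98 (Y = -2*(-5 - 2)² = -2*(-7)² = -2*49 = -98)
Q(r, n) = 6 - 27*n
x(g, N) = -994 + 240*g/49 (x(g, N) = (6 - (-108)/(-98))*g - 994 = (6 - (-108)*(-1)/98)*g - 994 = (6 - 27*2/49)*g - 994 = (6 - 54/49)*g - 994 = 240*g/49 - 994 = -994 + 240*g/49)
x(618/690, -454)/704920 = (-994 + 240*(618/690)/49)/704920 = (-994 + 240*(618*(1/690))/49)*(1/704920) = (-994 + (240/49)*(103/115))*(1/704920) = (-994 + 4944/1127)*(1/704920) = -1115294/1127*1/704920 = -557647/397222420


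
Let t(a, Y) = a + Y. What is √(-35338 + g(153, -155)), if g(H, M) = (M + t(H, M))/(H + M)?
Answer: I*√141038/2 ≈ 187.78*I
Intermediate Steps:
t(a, Y) = Y + a
g(H, M) = (H + 2*M)/(H + M) (g(H, M) = (M + (M + H))/(H + M) = (M + (H + M))/(H + M) = (H + 2*M)/(H + M))
√(-35338 + g(153, -155)) = √(-35338 + (153 + 2*(-155))/(153 - 155)) = √(-35338 + (153 - 310)/(-2)) = √(-35338 - ½*(-157)) = √(-35338 + 157/2) = √(-70519/2) = I*√141038/2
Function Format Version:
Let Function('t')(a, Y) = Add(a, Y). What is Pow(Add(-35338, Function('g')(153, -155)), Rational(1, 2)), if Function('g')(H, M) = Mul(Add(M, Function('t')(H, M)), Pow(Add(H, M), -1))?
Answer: Mul(Rational(1, 2), I, Pow(141038, Rational(1, 2))) ≈ Mul(187.78, I)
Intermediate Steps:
Function('t')(a, Y) = Add(Y, a)
Function('g')(H, M) = Mul(Pow(Add(H, M), -1), Add(H, Mul(2, M))) (Function('g')(H, M) = Mul(Add(M, Add(M, H)), Pow(Add(H, M), -1)) = Mul(Add(M, Add(H, M)), Pow(Add(H, M), -1)) = Mul(Add(H, Mul(2, M)), Pow(Add(H, M), -1)) = Mul(Pow(Add(H, M), -1), Add(H, Mul(2, M))))
Pow(Add(-35338, Function('g')(153, -155)), Rational(1, 2)) = Pow(Add(-35338, Mul(Pow(Add(153, -155), -1), Add(153, Mul(2, -155)))), Rational(1, 2)) = Pow(Add(-35338, Mul(Pow(-2, -1), Add(153, -310))), Rational(1, 2)) = Pow(Add(-35338, Mul(Rational(-1, 2), -157)), Rational(1, 2)) = Pow(Add(-35338, Rational(157, 2)), Rational(1, 2)) = Pow(Rational(-70519, 2), Rational(1, 2)) = Mul(Rational(1, 2), I, Pow(141038, Rational(1, 2)))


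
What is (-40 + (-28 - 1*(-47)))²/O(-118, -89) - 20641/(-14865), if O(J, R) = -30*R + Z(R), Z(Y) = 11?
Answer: 8841998/5693295 ≈ 1.5531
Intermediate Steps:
O(J, R) = 11 - 30*R (O(J, R) = -30*R + 11 = 11 - 30*R)
(-40 + (-28 - 1*(-47)))²/O(-118, -89) - 20641/(-14865) = (-40 + (-28 - 1*(-47)))²/(11 - 30*(-89)) - 20641/(-14865) = (-40 + (-28 + 47))²/(11 + 2670) - 20641*(-1/14865) = (-40 + 19)²/2681 + 20641/14865 = (-21)²*(1/2681) + 20641/14865 = 441*(1/2681) + 20641/14865 = 63/383 + 20641/14865 = 8841998/5693295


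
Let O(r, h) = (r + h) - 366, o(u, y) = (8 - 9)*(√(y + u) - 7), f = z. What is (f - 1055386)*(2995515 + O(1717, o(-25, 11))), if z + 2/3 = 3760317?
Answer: 24318998048543/3 - 8114791*I*√14/3 ≈ 8.1063e+12 - 1.0121e+7*I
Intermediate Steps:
z = 11280949/3 (z = -⅔ + 3760317 = 11280949/3 ≈ 3.7603e+6)
f = 11280949/3 ≈ 3.7603e+6
o(u, y) = 7 - √(u + y) (o(u, y) = -(√(u + y) - 7) = -(-7 + √(u + y)) = 7 - √(u + y))
O(r, h) = -366 + h + r (O(r, h) = (h + r) - 366 = -366 + h + r)
(f - 1055386)*(2995515 + O(1717, o(-25, 11))) = (11280949/3 - 1055386)*(2995515 + (-366 + (7 - √(-25 + 11)) + 1717)) = 8114791*(2995515 + (-366 + (7 - √(-14)) + 1717))/3 = 8114791*(2995515 + (-366 + (7 - I*√14) + 1717))/3 = 8114791*(2995515 + (1358 - I*√14))/3 = 8114791*(2996873 - I*√14)/3 = 24318998048543/3 - 8114791*I*√14/3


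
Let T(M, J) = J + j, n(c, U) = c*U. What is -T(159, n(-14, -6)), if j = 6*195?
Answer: -1254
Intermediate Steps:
j = 1170
n(c, U) = U*c
T(M, J) = 1170 + J (T(M, J) = J + 1170 = 1170 + J)
-T(159, n(-14, -6)) = -(1170 - 6*(-14)) = -(1170 + 84) = -1*1254 = -1254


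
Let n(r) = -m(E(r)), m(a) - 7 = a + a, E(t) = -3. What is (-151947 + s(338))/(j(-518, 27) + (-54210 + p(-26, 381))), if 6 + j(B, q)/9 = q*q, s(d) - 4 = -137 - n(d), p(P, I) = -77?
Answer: 152079/47780 ≈ 3.1829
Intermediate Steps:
m(a) = 7 + 2*a (m(a) = 7 + (a + a) = 7 + 2*a)
n(r) = -1 (n(r) = -(7 + 2*(-3)) = -(7 - 6) = -1*1 = -1)
s(d) = -132 (s(d) = 4 + (-137 - 1*(-1)) = 4 + (-137 + 1) = 4 - 136 = -132)
j(B, q) = -54 + 9*q**2 (j(B, q) = -54 + 9*(q*q) = -54 + 9*q**2)
(-151947 + s(338))/(j(-518, 27) + (-54210 + p(-26, 381))) = (-151947 - 132)/((-54 + 9*27**2) + (-54210 - 77)) = -152079/((-54 + 9*729) - 54287) = -152079/((-54 + 6561) - 54287) = -152079/(6507 - 54287) = -152079/(-47780) = -152079*(-1/47780) = 152079/47780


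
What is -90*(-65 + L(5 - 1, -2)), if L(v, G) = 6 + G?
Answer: 5490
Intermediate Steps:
-90*(-65 + L(5 - 1, -2)) = -90*(-65 + (6 - 2)) = -90*(-65 + 4) = -90*(-61) = 5490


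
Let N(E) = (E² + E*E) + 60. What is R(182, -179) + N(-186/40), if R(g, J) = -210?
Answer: -21351/200 ≈ -106.76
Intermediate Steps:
N(E) = 60 + 2*E² (N(E) = (E² + E²) + 60 = 2*E² + 60 = 60 + 2*E²)
R(182, -179) + N(-186/40) = -210 + (60 + 2*(-186/40)²) = -210 + (60 + 2*(-186*1/40)²) = -210 + (60 + 2*(-93/20)²) = -210 + (60 + 2*(8649/400)) = -210 + (60 + 8649/200) = -210 + 20649/200 = -21351/200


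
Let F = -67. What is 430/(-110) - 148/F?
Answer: -1253/737 ≈ -1.7001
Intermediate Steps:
430/(-110) - 148/F = 430/(-110) - 148/(-67) = 430*(-1/110) - 148*(-1/67) = -43/11 + 148/67 = -1253/737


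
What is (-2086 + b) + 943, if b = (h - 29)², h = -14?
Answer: 706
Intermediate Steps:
b = 1849 (b = (-14 - 29)² = (-43)² = 1849)
(-2086 + b) + 943 = (-2086 + 1849) + 943 = -237 + 943 = 706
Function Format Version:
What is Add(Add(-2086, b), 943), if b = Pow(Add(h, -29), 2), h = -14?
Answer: 706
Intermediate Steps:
b = 1849 (b = Pow(Add(-14, -29), 2) = Pow(-43, 2) = 1849)
Add(Add(-2086, b), 943) = Add(Add(-2086, 1849), 943) = Add(-237, 943) = 706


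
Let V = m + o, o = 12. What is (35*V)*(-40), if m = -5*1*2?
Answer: -2800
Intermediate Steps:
m = -10 (m = -5*2 = -10)
V = 2 (V = -10 + 12 = 2)
(35*V)*(-40) = (35*2)*(-40) = 70*(-40) = -2800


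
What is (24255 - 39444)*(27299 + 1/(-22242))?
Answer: -3074174399491/7414 ≈ -4.1464e+8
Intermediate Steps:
(24255 - 39444)*(27299 + 1/(-22242)) = -15189*(27299 - 1/22242) = -15189*607184357/22242 = -3074174399491/7414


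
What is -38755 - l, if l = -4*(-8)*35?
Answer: -39875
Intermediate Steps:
l = 1120 (l = 32*35 = 1120)
-38755 - l = -38755 - 1*1120 = -38755 - 1120 = -39875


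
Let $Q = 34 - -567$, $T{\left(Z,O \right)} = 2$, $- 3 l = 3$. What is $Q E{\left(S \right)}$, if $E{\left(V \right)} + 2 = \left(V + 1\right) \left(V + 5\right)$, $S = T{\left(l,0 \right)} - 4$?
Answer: $-3005$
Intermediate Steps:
$l = -1$ ($l = \left(- \frac{1}{3}\right) 3 = -1$)
$S = -2$ ($S = 2 - 4 = -2$)
$E{\left(V \right)} = -2 + \left(1 + V\right) \left(5 + V\right)$ ($E{\left(V \right)} = -2 + \left(V + 1\right) \left(V + 5\right) = -2 + \left(1 + V\right) \left(5 + V\right)$)
$Q = 601$ ($Q = 34 + 567 = 601$)
$Q E{\left(S \right)} = 601 \left(3 + \left(-2\right)^{2} + 6 \left(-2\right)\right) = 601 \left(3 + 4 - 12\right) = 601 \left(-5\right) = -3005$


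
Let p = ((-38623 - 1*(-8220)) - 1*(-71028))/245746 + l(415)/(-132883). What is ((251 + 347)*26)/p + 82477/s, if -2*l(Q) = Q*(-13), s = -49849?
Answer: 2932032168363908/27346912155 ≈ 1.0722e+5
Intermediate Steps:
l(Q) = 13*Q/2 (l(Q) = -Q*(-13)/2 = -(-13)*Q/2 = 13*Q/2)
p = 28526940/196719673 (p = ((-38623 - 1*(-8220)) - 1*(-71028))/245746 + ((13/2)*415)/(-132883) = ((-38623 + 8220) + 71028)*(1/245746) + (5395/2)*(-1/132883) = (-30403 + 71028)*(1/245746) - 65/3202 = 40625*(1/245746) - 65/3202 = 40625/245746 - 65/3202 = 28526940/196719673 ≈ 0.14501)
((251 + 347)*26)/p + 82477/s = ((251 + 347)*26)/(28526940/196719673) + 82477/(-49849) = (598*26)*(196719673/28526940) + 82477*(-1/49849) = 15548*(196719673/28526940) - 82477/49849 = 58819182227/548595 - 82477/49849 = 2932032168363908/27346912155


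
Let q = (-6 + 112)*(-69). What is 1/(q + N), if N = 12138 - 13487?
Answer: -1/8663 ≈ -0.00011543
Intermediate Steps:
q = -7314 (q = 106*(-69) = -7314)
N = -1349
1/(q + N) = 1/(-7314 - 1349) = 1/(-8663) = -1/8663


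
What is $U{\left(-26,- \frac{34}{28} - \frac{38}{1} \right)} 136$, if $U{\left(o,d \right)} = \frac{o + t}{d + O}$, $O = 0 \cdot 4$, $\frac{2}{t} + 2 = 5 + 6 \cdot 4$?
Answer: $\frac{1332800}{14823} \approx 89.914$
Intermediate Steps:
$t = \frac{2}{27}$ ($t = \frac{2}{-2 + \left(5 + 6 \cdot 4\right)} = \frac{2}{-2 + \left(5 + 24\right)} = \frac{2}{-2 + 29} = \frac{2}{27} \approx 0.074074$)
$O = 0$
$U{\left(o,d \right)} = \frac{\frac{2}{27} + o}{d}$ ($U{\left(o,d \right)} = \frac{o + \frac{2}{27}}{d + 0} = \frac{\frac{2}{27} + o}{d}$)
$U{\left(-26,- \frac{34}{28} - \frac{38}{1} \right)} 136 = \frac{\frac{2}{27} - 26}{- \frac{34}{28} - \frac{38}{1}} \cdot 136 = \frac{1}{\left(-34\right) \frac{1}{28} - 38} \left(- \frac{700}{27}\right) 136 = \frac{1}{- \frac{17}{14} - 38} \left(- \frac{700}{27}\right) 136 = \frac{1}{- \frac{549}{14}} \left(- \frac{700}{27}\right) 136 = \left(- \frac{14}{549}\right) \left(- \frac{700}{27}\right) 136 = \frac{9800}{14823} \cdot 136 = \frac{1332800}{14823}$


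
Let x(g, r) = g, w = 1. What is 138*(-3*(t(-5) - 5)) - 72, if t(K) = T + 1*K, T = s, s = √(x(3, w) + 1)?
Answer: 3240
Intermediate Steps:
s = 2 (s = √(3 + 1) = √4 = 2)
T = 2
t(K) = 2 + K (t(K) = 2 + 1*K = 2 + K)
138*(-3*(t(-5) - 5)) - 72 = 138*(-3*((2 - 5) - 5)) - 72 = 138*(-3*(-3 - 5)) - 72 = 138*(-3*(-8)) - 72 = 138*24 - 72 = 3312 - 72 = 3240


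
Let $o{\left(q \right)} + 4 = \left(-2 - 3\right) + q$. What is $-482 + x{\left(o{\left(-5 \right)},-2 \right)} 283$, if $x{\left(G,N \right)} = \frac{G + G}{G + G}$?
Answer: $-199$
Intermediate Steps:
$o{\left(q \right)} = -9 + q$ ($o{\left(q \right)} = -4 + \left(\left(-2 - 3\right) + q\right) = -4 + \left(-5 + q\right) = -9 + q$)
$x{\left(G,N \right)} = 1$ ($x{\left(G,N \right)} = \frac{2 G}{2 G} = 2 G \frac{1}{2 G} = 1$)
$-482 + x{\left(o{\left(-5 \right)},-2 \right)} 283 = -482 + 1 \cdot 283 = -482 + 283 = -199$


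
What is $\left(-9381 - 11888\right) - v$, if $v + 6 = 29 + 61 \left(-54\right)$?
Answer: $-17998$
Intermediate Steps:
$v = -3271$ ($v = -6 + \left(29 + 61 \left(-54\right)\right) = -6 + \left(29 - 3294\right) = -6 - 3265 = -3271$)
$\left(-9381 - 11888\right) - v = \left(-9381 - 11888\right) - -3271 = -21269 + 3271 = -17998$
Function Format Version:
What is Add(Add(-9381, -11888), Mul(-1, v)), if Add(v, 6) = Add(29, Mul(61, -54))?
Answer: -17998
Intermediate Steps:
v = -3271 (v = Add(-6, Add(29, Mul(61, -54))) = Add(-6, Add(29, -3294)) = Add(-6, -3265) = -3271)
Add(Add(-9381, -11888), Mul(-1, v)) = Add(Add(-9381, -11888), Mul(-1, -3271)) = Add(-21269, 3271) = -17998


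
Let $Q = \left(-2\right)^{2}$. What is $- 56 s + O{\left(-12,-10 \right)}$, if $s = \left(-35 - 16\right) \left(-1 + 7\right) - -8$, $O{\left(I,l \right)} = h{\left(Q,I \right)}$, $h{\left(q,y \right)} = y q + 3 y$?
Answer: $16604$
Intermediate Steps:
$Q = 4$
$h{\left(q,y \right)} = 3 y + q y$ ($h{\left(q,y \right)} = q y + 3 y = 3 y + q y$)
$O{\left(I,l \right)} = 7 I$ ($O{\left(I,l \right)} = I \left(3 + 4\right) = I 7 = 7 I$)
$s = -298$ ($s = \left(-51\right) 6 + 8 = -306 + 8 = -298$)
$- 56 s + O{\left(-12,-10 \right)} = \left(-56\right) \left(-298\right) + 7 \left(-12\right) = 16688 - 84 = 16604$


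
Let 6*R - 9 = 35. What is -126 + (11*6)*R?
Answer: 358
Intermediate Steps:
R = 22/3 (R = 3/2 + (⅙)*35 = 3/2 + 35/6 = 22/3 ≈ 7.3333)
-126 + (11*6)*R = -126 + (11*6)*(22/3) = -126 + 66*(22/3) = -126 + 484 = 358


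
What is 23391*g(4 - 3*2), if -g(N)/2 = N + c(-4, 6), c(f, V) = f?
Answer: 280692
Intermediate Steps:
g(N) = 8 - 2*N (g(N) = -2*(N - 4) = -2*(-4 + N) = 8 - 2*N)
23391*g(4 - 3*2) = 23391*(8 - 2*(4 - 3*2)) = 23391*(8 - 2*(4 - 6)) = 23391*(8 - 2*(-2)) = 23391*(8 + 4) = 23391*12 = 280692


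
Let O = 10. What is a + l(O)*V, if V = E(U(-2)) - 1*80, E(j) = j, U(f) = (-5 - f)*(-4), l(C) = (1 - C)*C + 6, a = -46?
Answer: 5666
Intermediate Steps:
l(C) = 6 + C*(1 - C) (l(C) = C*(1 - C) + 6 = 6 + C*(1 - C))
U(f) = 20 + 4*f
V = -68 (V = (20 + 4*(-2)) - 1*80 = (20 - 8) - 80 = 12 - 80 = -68)
a + l(O)*V = -46 + (6 + 10 - 1*10**2)*(-68) = -46 + (6 + 10 - 1*100)*(-68) = -46 + (6 + 10 - 100)*(-68) = -46 - 84*(-68) = -46 + 5712 = 5666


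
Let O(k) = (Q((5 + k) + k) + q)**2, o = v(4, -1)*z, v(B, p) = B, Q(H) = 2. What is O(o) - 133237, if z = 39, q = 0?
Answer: -133233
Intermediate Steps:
o = 156 (o = 4*39 = 156)
O(k) = 4 (O(k) = (2 + 0)**2 = 2**2 = 4)
O(o) - 133237 = 4 - 133237 = -133233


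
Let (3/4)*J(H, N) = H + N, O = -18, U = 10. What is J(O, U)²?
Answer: 1024/9 ≈ 113.78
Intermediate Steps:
J(H, N) = 4*H/3 + 4*N/3 (J(H, N) = 4*(H + N)/3 = 4*H/3 + 4*N/3)
J(O, U)² = ((4/3)*(-18) + (4/3)*10)² = (-24 + 40/3)² = (-32/3)² = 1024/9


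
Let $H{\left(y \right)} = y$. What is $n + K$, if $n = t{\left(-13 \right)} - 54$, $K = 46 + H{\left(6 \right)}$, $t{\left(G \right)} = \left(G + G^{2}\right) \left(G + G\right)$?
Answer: $-4058$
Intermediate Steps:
$t{\left(G \right)} = 2 G \left(G + G^{2}\right)$ ($t{\left(G \right)} = \left(G + G^{2}\right) 2 G = 2 G \left(G + G^{2}\right)$)
$K = 52$ ($K = 46 + 6 = 52$)
$n = -4110$ ($n = 2 \left(-13\right)^{2} \left(1 - 13\right) - 54 = 2 \cdot 169 \left(-12\right) - 54 = -4056 - 54 = -4110$)
$n + K = -4110 + 52 = -4058$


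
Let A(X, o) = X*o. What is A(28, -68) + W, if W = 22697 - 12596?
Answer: 8197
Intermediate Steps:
W = 10101
A(28, -68) + W = 28*(-68) + 10101 = -1904 + 10101 = 8197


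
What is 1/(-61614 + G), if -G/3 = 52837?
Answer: -1/220125 ≈ -4.5429e-6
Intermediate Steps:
G = -158511 (G = -3*52837 = -158511)
1/(-61614 + G) = 1/(-61614 - 158511) = 1/(-220125) = -1/220125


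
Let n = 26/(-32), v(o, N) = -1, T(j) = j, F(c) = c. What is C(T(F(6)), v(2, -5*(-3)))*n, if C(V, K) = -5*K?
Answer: -65/16 ≈ -4.0625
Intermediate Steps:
n = -13/16 (n = 26*(-1/32) = -13/16 ≈ -0.81250)
C(T(F(6)), v(2, -5*(-3)))*n = -5*(-1)*(-13/16) = 5*(-13/16) = -65/16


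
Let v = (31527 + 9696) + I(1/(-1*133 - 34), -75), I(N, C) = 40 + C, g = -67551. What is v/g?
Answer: -41188/67551 ≈ -0.60973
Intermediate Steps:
v = 41188 (v = (31527 + 9696) + (40 - 75) = 41223 - 35 = 41188)
v/g = 41188/(-67551) = 41188*(-1/67551) = -41188/67551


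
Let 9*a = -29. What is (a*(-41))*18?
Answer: 2378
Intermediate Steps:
a = -29/9 (a = (⅑)*(-29) = -29/9 ≈ -3.2222)
(a*(-41))*18 = -29/9*(-41)*18 = (1189/9)*18 = 2378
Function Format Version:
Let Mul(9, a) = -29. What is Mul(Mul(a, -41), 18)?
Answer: 2378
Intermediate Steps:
a = Rational(-29, 9) (a = Mul(Rational(1, 9), -29) = Rational(-29, 9) ≈ -3.2222)
Mul(Mul(a, -41), 18) = Mul(Mul(Rational(-29, 9), -41), 18) = Mul(Rational(1189, 9), 18) = 2378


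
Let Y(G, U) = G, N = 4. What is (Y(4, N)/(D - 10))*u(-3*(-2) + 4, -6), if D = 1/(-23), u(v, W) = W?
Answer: 184/77 ≈ 2.3896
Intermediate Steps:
D = -1/23 ≈ -0.043478
(Y(4, N)/(D - 10))*u(-3*(-2) + 4, -6) = (4/(-1/23 - 10))*(-6) = (4/(-231/23))*(-6) = (4*(-23/231))*(-6) = -92/231*(-6) = 184/77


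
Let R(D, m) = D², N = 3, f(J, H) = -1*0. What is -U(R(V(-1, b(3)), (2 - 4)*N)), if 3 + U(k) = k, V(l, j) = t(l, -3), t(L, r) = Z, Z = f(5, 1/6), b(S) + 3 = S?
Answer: 3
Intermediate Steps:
b(S) = -3 + S
f(J, H) = 0
Z = 0
t(L, r) = 0
V(l, j) = 0
U(k) = -3 + k
-U(R(V(-1, b(3)), (2 - 4)*N)) = -(-3 + 0²) = -(-3 + 0) = -1*(-3) = 3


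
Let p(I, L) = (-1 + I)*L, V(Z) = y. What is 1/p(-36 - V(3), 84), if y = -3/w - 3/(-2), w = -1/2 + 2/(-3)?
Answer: -1/3450 ≈ -0.00028986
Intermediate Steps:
w = -7/6 (w = -1*½ + 2*(-⅓) = -½ - ⅔ = -7/6 ≈ -1.1667)
y = 57/14 (y = -3/(-7/6) - 3/(-2) = -3*(-6/7) - 3*(-½) = 18/7 + 3/2 = 57/14 ≈ 4.0714)
V(Z) = 57/14
p(I, L) = L*(-1 + I)
1/p(-36 - V(3), 84) = 1/(84*(-1 + (-36 - 1*57/14))) = 1/(84*(-1 + (-36 - 57/14))) = 1/(84*(-1 - 561/14)) = 1/(84*(-575/14)) = 1/(-3450) = -1/3450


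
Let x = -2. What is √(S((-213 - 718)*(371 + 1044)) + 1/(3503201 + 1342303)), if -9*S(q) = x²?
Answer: I*√163047903553/605688 ≈ 0.66667*I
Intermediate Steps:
S(q) = -4/9 (S(q) = -⅑*(-2)² = -⅑*4 = -4/9)
√(S((-213 - 718)*(371 + 1044)) + 1/(3503201 + 1342303)) = √(-4/9 + 1/(3503201 + 1342303)) = √(-4/9 + 1/4845504) = √(-6460669/14536512) = I*√163047903553/605688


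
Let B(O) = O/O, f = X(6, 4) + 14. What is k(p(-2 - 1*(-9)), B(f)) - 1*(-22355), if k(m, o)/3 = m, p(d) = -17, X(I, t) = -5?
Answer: 22304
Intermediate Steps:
f = 9 (f = -5 + 14 = 9)
B(O) = 1
k(m, o) = 3*m
k(p(-2 - 1*(-9)), B(f)) - 1*(-22355) = 3*(-17) - 1*(-22355) = -51 + 22355 = 22304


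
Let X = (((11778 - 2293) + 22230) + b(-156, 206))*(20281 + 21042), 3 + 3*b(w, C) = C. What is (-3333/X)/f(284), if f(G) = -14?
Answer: 909/5014628696 ≈ 1.8127e-7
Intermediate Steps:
b(w, C) = -1 + C/3
X = 3940065404/3 (X = (((11778 - 2293) + 22230) + (-1 + (⅓)*206))*(20281 + 21042) = ((9485 + 22230) + (-1 + 206/3))*41323 = (31715 + 203/3)*41323 = (95348/3)*41323 = 3940065404/3 ≈ 1.3134e+9)
(-3333/X)/f(284) = -3333/3940065404/3/(-14) = -3333*3/3940065404*(-1/14) = -909/358187764*(-1/14) = 909/5014628696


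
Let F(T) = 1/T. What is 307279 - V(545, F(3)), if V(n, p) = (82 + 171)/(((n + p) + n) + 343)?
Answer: 1321298941/4300 ≈ 3.0728e+5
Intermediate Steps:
V(n, p) = 253/(343 + p + 2*n) (V(n, p) = 253/((p + 2*n) + 343) = 253/(343 + p + 2*n))
307279 - V(545, F(3)) = 307279 - 253/(343 + 1/3 + 2*545) = 307279 - 253/(343 + ⅓ + 1090) = 307279 - 253/4300/3 = 307279 - 253*3/4300 = 307279 - 1*759/4300 = 307279 - 759/4300 = 1321298941/4300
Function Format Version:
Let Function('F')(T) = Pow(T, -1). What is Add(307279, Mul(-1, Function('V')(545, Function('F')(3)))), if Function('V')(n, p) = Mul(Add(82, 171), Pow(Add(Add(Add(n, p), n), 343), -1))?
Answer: Rational(1321298941, 4300) ≈ 3.0728e+5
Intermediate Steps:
Function('V')(n, p) = Mul(253, Pow(Add(343, p, Mul(2, n)), -1)) (Function('V')(n, p) = Mul(253, Pow(Add(Add(p, Mul(2, n)), 343), -1)) = Mul(253, Pow(Add(343, p, Mul(2, n)), -1)))
Add(307279, Mul(-1, Function('V')(545, Function('F')(3)))) = Add(307279, Mul(-1, Mul(253, Pow(Add(343, Pow(3, -1), Mul(2, 545)), -1)))) = Add(307279, Mul(-1, Mul(253, Pow(Add(343, Rational(1, 3), 1090), -1)))) = Add(307279, Mul(-1, Mul(253, Pow(Rational(4300, 3), -1)))) = Add(307279, Mul(-1, Mul(253, Rational(3, 4300)))) = Add(307279, Mul(-1, Rational(759, 4300))) = Add(307279, Rational(-759, 4300)) = Rational(1321298941, 4300)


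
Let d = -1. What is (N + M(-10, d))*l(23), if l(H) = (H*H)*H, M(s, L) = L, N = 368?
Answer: 4465289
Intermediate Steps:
l(H) = H³ (l(H) = H²*H = H³)
(N + M(-10, d))*l(23) = (368 - 1)*23³ = 367*12167 = 4465289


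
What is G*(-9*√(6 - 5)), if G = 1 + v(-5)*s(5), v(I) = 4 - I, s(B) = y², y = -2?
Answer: -333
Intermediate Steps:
s(B) = 4 (s(B) = (-2)² = 4)
G = 37 (G = 1 + (4 - 1*(-5))*4 = 1 + (4 + 5)*4 = 1 + 9*4 = 1 + 36 = 37)
G*(-9*√(6 - 5)) = 37*(-9*√(6 - 5)) = 37*(-9*√1) = 37*(-9*1) = 37*(-9) = -333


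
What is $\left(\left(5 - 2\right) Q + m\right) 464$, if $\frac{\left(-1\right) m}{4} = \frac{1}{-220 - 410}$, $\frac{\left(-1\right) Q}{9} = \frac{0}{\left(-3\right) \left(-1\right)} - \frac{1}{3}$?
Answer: $\frac{1316368}{315} \approx 4178.9$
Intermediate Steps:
$Q = 3$ ($Q = - 9 \left(\frac{0}{\left(-3\right) \left(-1\right)} - \frac{1}{3}\right) = - 9 \left(\frac{0}{3} - \frac{1}{3}\right) = - 9 \left(0 \cdot \frac{1}{3} - \frac{1}{3}\right) = - 9 \left(0 - \frac{1}{3}\right) = \left(-9\right) \left(- \frac{1}{3}\right) = 3$)
$m = \frac{2}{315}$ ($m = - \frac{4}{-220 - 410} = - \frac{4}{-630} = \left(-4\right) \left(- \frac{1}{630}\right) = \frac{2}{315} \approx 0.0063492$)
$\left(\left(5 - 2\right) Q + m\right) 464 = \left(\left(5 - 2\right) 3 + \frac{2}{315}\right) 464 = \left(3 \cdot 3 + \frac{2}{315}\right) 464 = \left(9 + \frac{2}{315}\right) 464 = \frac{2837}{315} \cdot 464 = \frac{1316368}{315}$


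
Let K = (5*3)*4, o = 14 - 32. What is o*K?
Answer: -1080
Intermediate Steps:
o = -18
K = 60 (K = 15*4 = 60)
o*K = -18*60 = -1080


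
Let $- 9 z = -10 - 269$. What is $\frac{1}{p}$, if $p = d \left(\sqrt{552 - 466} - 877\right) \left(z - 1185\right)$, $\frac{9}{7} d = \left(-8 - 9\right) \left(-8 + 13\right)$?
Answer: $- \frac{7893}{528047995090} - \frac{9 \sqrt{86}}{528047995090} \approx -1.5106 \cdot 10^{-8}$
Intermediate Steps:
$z = 31$ ($z = - \frac{-10 - 269}{9} = \left(- \frac{1}{9}\right) \left(-279\right) = 31$)
$d = - \frac{595}{9}$ ($d = \frac{7 \left(-8 - 9\right) \left(-8 + 13\right)}{9} = \frac{7 \left(\left(-17\right) 5\right)}{9} = \frac{7}{9} \left(-85\right) = - \frac{595}{9} \approx -66.111$)
$p = - \frac{602174510}{9} + \frac{686630 \sqrt{86}}{9}$ ($p = - \frac{595 \left(\sqrt{552 - 466} - 877\right) \left(31 - 1185\right)}{9} = - \frac{595 \left(\sqrt{86} - 877\right) \left(-1154\right)}{9} = - \frac{595 \left(-877 + \sqrt{86}\right) \left(-1154\right)}{9} = - \frac{595 \left(1012058 - 1154 \sqrt{86}\right)}{9} = - \frac{602174510}{9} + \frac{686630 \sqrt{86}}{9} \approx -6.6201 \cdot 10^{7}$)
$\frac{1}{p} = \frac{1}{- \frac{602174510}{9} + \frac{686630 \sqrt{86}}{9}}$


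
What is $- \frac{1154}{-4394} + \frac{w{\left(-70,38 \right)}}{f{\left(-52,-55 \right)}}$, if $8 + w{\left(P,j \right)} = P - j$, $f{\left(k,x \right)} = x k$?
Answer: $\frac{26834}{120835} \approx 0.22207$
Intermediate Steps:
$f{\left(k,x \right)} = k x$
$w{\left(P,j \right)} = -8 + P - j$ ($w{\left(P,j \right)} = -8 + \left(P - j\right) = -8 + P - j$)
$- \frac{1154}{-4394} + \frac{w{\left(-70,38 \right)}}{f{\left(-52,-55 \right)}} = - \frac{1154}{-4394} + \frac{-8 - 70 - 38}{\left(-52\right) \left(-55\right)} = \left(-1154\right) \left(- \frac{1}{4394}\right) + \frac{-8 - 70 - 38}{2860} = \frac{577}{2197} - \frac{29}{715} = \frac{26834}{120835}$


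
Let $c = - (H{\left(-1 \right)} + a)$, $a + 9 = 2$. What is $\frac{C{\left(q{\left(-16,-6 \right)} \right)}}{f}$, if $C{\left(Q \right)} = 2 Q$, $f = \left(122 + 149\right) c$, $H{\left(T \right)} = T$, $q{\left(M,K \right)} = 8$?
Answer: $\frac{2}{271} \approx 0.0073801$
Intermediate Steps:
$a = -7$ ($a = -9 + 2 = -7$)
$c = 8$ ($c = - (-1 - 7) = \left(-1\right) \left(-8\right) = 8$)
$f = 2168$ ($f = \left(122 + 149\right) 8 = 271 \cdot 8 = 2168$)
$\frac{C{\left(q{\left(-16,-6 \right)} \right)}}{f} = \frac{2 \cdot 8}{2168} = 16 \cdot \frac{1}{2168} = \frac{2}{271}$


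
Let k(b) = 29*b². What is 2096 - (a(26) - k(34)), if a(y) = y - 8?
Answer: 35602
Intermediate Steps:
a(y) = -8 + y
2096 - (a(26) - k(34)) = 2096 - ((-8 + 26) - 29*34²) = 2096 - (18 - 29*1156) = 2096 - (18 - 1*33524) = 2096 - (18 - 33524) = 2096 - 1*(-33506) = 2096 + 33506 = 35602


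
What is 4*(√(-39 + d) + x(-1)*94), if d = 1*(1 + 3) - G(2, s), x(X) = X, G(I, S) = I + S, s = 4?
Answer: -376 + 4*I*√41 ≈ -376.0 + 25.612*I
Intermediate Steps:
d = -2 (d = 1*(1 + 3) - (2 + 4) = 1*4 - 1*6 = 4 - 6 = -2)
4*(√(-39 + d) + x(-1)*94) = 4*(√(-39 - 2) - 1*94) = 4*(√(-41) - 94) = 4*(I*√41 - 94) = 4*(-94 + I*√41) = -376 + 4*I*√41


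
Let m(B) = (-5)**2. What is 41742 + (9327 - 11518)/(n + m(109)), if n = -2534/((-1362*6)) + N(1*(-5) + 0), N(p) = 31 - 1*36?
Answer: 3455090928/82987 ≈ 41634.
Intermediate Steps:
N(p) = -5 (N(p) = 31 - 36 = -5)
m(B) = 25
n = -19163/4086 (n = -2534/((-1362*6)) - 5 = -2534/(-8172) - 5 = -2534*(-1/8172) - 5 = 1267/4086 - 5 = -19163/4086 ≈ -4.6899)
41742 + (9327 - 11518)/(n + m(109)) = 41742 + (9327 - 11518)/(-19163/4086 + 25) = 41742 - 2191/82987/4086 = 41742 - 2191*4086/82987 = 41742 - 8952426/82987 = 3455090928/82987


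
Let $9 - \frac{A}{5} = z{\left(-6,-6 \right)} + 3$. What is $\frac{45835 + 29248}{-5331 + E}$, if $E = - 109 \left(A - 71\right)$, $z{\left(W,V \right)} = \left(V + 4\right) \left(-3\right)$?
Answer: $\frac{75083}{2408} \approx 31.181$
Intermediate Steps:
$z{\left(W,V \right)} = -12 - 3 V$ ($z{\left(W,V \right)} = \left(4 + V\right) \left(-3\right) = -12 - 3 V$)
$A = 0$ ($A = 45 - 5 \left(\left(-12 - -18\right) + 3\right) = 45 - 5 \left(\left(-12 + 18\right) + 3\right) = 45 - 5 \left(6 + 3\right) = 45 - 45 = 0$)
$E = 7739$ ($E = - 109 \left(0 - 71\right) = \left(-109\right) \left(-71\right) = 7739$)
$\frac{45835 + 29248}{-5331 + E} = \frac{45835 + 29248}{-5331 + 7739} = \frac{75083}{2408}$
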